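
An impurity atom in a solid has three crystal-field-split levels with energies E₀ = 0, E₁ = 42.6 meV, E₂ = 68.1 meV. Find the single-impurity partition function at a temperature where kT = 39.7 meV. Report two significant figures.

Eᵢ/kT = 0, 1.073, 1.715.
Z = Σ e^(−Eᵢ/kT) = e^(−0) + e^(−1.073) + e^(−1.715) = 1.000 + 0.3420 + 0.1800 = 1.522.

Z = 1.5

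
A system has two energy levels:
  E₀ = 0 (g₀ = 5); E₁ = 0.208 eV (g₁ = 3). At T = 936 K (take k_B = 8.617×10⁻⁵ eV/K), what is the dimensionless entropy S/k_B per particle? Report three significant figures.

k_BT = 8.617×10⁻⁵ × 936 K = 0.080655 eV.
Eᵢ/kT = 0, 2.5789.
Z = Σ gᵢe^(−Eᵢ/kT) = 5·e^(−0) + 3·e^(−2.5789) = 5.0000 + 0.22757 = 5.2276.
⟨E⟩ = Σ EᵢPᵢ = 0.0090547 eV.
S/k_B = ln Z + ⟨E⟩/kT = ln(5.2276) + 0.0090547/0.080655 = 1.6540 + 0.11226 = 1.77.

1.77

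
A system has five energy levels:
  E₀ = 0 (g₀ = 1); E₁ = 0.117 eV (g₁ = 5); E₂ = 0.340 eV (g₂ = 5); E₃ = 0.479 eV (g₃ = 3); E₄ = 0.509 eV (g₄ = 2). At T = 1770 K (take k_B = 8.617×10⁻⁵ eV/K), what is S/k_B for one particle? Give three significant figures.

k_BT = 8.617×10⁻⁵ × 1770 K = 0.15252 eV.
Eᵢ/kT = 0, 0.76711, 2.2292, 3.1406, 3.3373.
Z = Σ gᵢe^(−Eᵢ/kT) = 1·e^(−0) + 5·e^(−0.76711) + 5·e^(−2.2292) + 3·e^(−3.1406) + 2·e^(−3.3373) = 1.0000 + 2.3218 + 0.53807 + 0.12977 + 0.071066 = 4.0607.
⟨E⟩ = Σ EᵢPᵢ = 0.13617 eV.
S/k_B = ln Z + ⟨E⟩/kT = ln(4.0607) + 0.13617/0.15252 = 1.4014 + 0.89280 = 2.29.

2.29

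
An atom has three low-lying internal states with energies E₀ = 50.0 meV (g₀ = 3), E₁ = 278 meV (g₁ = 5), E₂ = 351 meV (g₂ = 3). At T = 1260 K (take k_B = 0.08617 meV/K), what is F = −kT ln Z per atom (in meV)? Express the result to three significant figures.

-94.9 meV

k_BT = 0.08617 × 1260 K = 108.57 meV.
Eᵢ/kT = 0.46053, 2.5606, 3.2329.
Z = Σ gᵢe^(−Eᵢ/kT) = 3·e^(−0.46053) + 5·e^(−2.5606) + 3·e^(−3.2329) = 1.8928 + 0.38629 + 0.11833 = 2.3974.
F = −kT ln Z = −108.57 × ln(2.3974) = −108.57 × 0.87438 = -94.9 meV.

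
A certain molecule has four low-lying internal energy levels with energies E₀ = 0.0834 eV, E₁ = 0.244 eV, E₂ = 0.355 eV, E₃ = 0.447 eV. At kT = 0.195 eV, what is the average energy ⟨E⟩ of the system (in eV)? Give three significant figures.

0.189 eV

Eᵢ/kT = 0.42769, 1.2513, 1.8205, 2.2923.
Z = Σ e^(−Eᵢ/kT) = e^(−0.42769) + e^(−1.2513) + e^(−1.8205) + e^(−2.2923) = 0.65201 + 0.28613 + 0.16194 + 0.10103 = 1.2011.
⟨E⟩ = Σ Eᵢ e^(−Eᵢ/kT) / Z = (0.0834·0.65201 + 0.244·0.28613 + 0.355·0.16194 + 0.447·0.10103) / 1.2011 = 0.189 eV.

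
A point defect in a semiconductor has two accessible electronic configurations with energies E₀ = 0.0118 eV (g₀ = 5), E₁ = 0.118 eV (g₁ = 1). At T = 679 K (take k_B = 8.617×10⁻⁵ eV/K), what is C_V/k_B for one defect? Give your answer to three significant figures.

0.101

k_BT = 8.617×10⁻⁵ × 679 K = 0.058509 eV.
Eᵢ/kT = 0.20168, 2.0168.
Z = Σ gᵢe^(−Eᵢ/kT) = 5·e^(−0.20168) + 1·e^(−2.0168) = 4.0868 + 0.13308 = 4.2199.
⟨E⟩ = 0.015149 eV, ⟨E²⟩ = 0.00057396 eV².
C_V/k_B = (⟨E²⟩ − ⟨E⟩²)/(kT)² = (0.00057396 − 0.00022949)/0.0034233 = 0.101.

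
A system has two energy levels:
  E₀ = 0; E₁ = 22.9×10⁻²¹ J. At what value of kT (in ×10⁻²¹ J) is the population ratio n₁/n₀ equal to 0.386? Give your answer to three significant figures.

24.1 ×10⁻²¹ J

n₁/n₀ = exp[−(E₁−E₀)/kT] = 0.386.
⇒ (E₁−E₀)/kT = ln(1/0.386) = ln(2.5907) = 0.95193.
kT = 22.9 ×10⁻²¹ J / 0.95193 = 24.1 ×10⁻²¹ J.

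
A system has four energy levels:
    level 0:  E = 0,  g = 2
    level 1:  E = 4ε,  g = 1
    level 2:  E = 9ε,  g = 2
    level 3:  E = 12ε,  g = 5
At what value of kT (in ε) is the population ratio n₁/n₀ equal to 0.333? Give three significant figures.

9.84 ε

n₁/n₀ = (g₁/g₀) exp[−(E₁−E₀)/kT] = 0.333.
⇒ (E₁−E₀)/kT = ln((1/2)/0.333) = ln(1.5015) = 0.40646.
kT = 4ε / 0.40646 = 9.84 ε.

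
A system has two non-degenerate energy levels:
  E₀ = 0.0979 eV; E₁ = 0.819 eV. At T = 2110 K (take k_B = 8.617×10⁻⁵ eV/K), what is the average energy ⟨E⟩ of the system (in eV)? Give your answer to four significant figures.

k_BT = 8.617×10⁻⁵ × 2110 K = 0.181819 eV.
Eᵢ/kT = 0.538448, 4.50448.
Z = Σ e^(−Eᵢ/kT) = e^(−0.538448) + e^(−4.50448) = 0.583653 + 0.0110593 = 0.594712.
⟨E⟩ = Σ Eᵢ e^(−Eᵢ/kT) / Z = (0.0979·0.583653 + 0.819·0.0110593) / 0.594712 = 0.1113 eV.

0.1113 eV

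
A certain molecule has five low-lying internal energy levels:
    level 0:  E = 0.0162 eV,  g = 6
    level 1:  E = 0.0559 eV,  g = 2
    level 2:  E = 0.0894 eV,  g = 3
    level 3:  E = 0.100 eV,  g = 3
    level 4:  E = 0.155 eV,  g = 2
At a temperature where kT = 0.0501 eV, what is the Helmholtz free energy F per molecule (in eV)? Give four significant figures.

Eᵢ/kT = 0.323353, 1.11577, 1.78443, 1.99601, 3.09381.
Z = Σ gᵢe^(−Eᵢ/kT) = 6·e^(−0.323353) + 2·e^(−1.11577) + 3·e^(−1.78443) + 3·e^(−1.99601) + 2·e^(−3.09381) = 4.34231 + 0.655326 + 0.503678 + 0.407629 + 0.0906578 = 5.99960.
F = −kT ln Z = −0.0501 × ln(5.99960) = −0.0501 × 1.79169 = -0.08976 eV.

-0.08976 eV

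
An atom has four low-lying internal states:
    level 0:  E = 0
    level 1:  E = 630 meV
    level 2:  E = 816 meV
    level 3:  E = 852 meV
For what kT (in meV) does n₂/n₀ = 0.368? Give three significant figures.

816 meV

n₂/n₀ = exp[−(E₂−E₀)/kT] = 0.368.
⇒ (E₂−E₀)/kT = ln(1/0.368) = ln(2.7174) = 0.99968.
kT = 816 meV / 0.99968 = 816 meV.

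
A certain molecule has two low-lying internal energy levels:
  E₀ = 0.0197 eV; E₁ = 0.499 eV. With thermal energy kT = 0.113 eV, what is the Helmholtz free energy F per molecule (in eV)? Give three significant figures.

Eᵢ/kT = 0.17434, 4.4159.
Z = Σ e^(−Eᵢ/kT) = e^(−0.17434) + e^(−4.4159) = 0.84001 + 0.012084 = 0.85209.
F = −kT ln Z = −0.113 × ln(0.85209) = −0.113 × -0.16006 = 0.0181 eV.

0.0181 eV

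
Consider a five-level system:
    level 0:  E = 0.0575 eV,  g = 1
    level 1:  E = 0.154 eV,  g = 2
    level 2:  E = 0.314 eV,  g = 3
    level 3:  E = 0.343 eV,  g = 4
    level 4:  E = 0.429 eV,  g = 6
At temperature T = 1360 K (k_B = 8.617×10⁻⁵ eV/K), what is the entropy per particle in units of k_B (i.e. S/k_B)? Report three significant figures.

k_BT = 8.617×10⁻⁵ × 1360 K = 0.11719 eV.
Eᵢ/kT = 0.49066, 1.3141, 2.6794, 2.9269, 3.6607.
Z = Σ gᵢe^(−Eᵢ/kT) = 1·e^(−0.49066) + 2·e^(−1.3141) + 3·e^(−2.6794) + 4·e^(−2.9269) + 6·e^(−3.6607) = 0.61222 + 0.53743 + 0.20581 + 0.21425 + 0.15429 = 1.7240.
⟨E⟩ = Σ EᵢPᵢ = 0.18693 eV.
S/k_B = ln Z + ⟨E⟩/kT = ln(1.7240) + 0.18693/0.11719 = 0.54465 + 1.5951 = 2.14.

2.14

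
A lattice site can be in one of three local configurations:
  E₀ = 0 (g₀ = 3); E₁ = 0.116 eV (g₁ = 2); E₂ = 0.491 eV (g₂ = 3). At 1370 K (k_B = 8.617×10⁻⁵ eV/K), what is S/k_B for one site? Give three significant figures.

k_BT = 8.617×10⁻⁵ × 1370 K = 0.11805 eV.
Eᵢ/kT = 0, 0.98263, 4.1593.
Z = Σ gᵢe^(−Eᵢ/kT) = 3·e^(−0) + 2·e^(−0.98263) + 3·e^(−4.1593) = 3.0000 + 0.74865 + 0.046855 = 3.7955.
⟨E⟩ = Σ EᵢPᵢ = 0.028942 eV.
S/k_B = ln Z + ⟨E⟩/kT = ln(3.7955) + 0.028942/0.11805 = 1.3338 + 0.24517 = 1.58.

1.58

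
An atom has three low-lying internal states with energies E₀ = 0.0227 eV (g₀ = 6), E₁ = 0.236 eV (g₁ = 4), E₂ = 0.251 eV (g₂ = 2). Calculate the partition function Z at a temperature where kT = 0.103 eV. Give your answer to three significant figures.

Eᵢ/kT = 0.22039, 2.2913, 2.4369.
Z = Σ gᵢe^(−Eᵢ/kT) = 6·e^(−0.22039) + 4·e^(−2.2913) + 2·e^(−2.4369) = 4.8132 + 0.40454 + 0.17486 = 5.3926.

Z = 5.39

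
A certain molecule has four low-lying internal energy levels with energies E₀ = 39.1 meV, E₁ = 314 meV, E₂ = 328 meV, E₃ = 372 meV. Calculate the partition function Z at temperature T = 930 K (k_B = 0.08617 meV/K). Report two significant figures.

k_BT = 0.08617 × 930 K = 80.14 meV.
Eᵢ/kT = 0.4879, 3.918, 4.093, 4.642.
Z = Σ e^(−Eᵢ/kT) = e^(−0.4879) + e^(−3.918) + e^(−4.093) + e^(−4.642) = 0.6139 + 0.01988 + 0.01669 + 0.009638 = 0.6601.

Z = 0.66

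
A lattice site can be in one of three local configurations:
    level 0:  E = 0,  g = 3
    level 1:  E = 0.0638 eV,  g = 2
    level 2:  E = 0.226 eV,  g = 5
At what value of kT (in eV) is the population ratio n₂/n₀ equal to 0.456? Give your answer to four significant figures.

0.1744 eV

n₂/n₀ = (g₂/g₀) exp[−(E₂−E₀)/kT] = 0.456.
⇒ (E₂−E₀)/kT = ln((5/3)/0.456) = ln(3.65497) = 1.29609.
kT = 0.226 eV / 1.29609 = 0.1744 eV.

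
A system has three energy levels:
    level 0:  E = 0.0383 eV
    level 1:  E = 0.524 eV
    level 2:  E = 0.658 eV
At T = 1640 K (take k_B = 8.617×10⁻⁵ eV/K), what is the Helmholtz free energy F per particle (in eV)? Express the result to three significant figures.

k_BT = 8.617×10⁻⁵ × 1640 K = 0.14132 eV.
Eᵢ/kT = 0.27102, 3.7079, 4.6561.
Z = Σ e^(−Eᵢ/kT) = e^(−0.27102) + e^(−3.7079) + e^(−4.6561) = 0.76260 + 0.024529 + 0.0095035 = 0.79663.
F = −kT ln Z = −0.14132 × ln(0.79663) = −0.14132 × -0.22736 = 0.0321 eV.

0.0321 eV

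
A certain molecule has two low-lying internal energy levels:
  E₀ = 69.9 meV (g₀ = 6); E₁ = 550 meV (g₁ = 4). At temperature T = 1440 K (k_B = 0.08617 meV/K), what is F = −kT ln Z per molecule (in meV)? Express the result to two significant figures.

-150 meV

k_BT = 0.08617 × 1440 K = 124.1 meV.
Eᵢ/kT = 0.5633, 4.432.
Z = Σ gᵢe^(−Eᵢ/kT) = 6·e^(−0.5633) + 4·e^(−4.432) = 3.416 + 0.04756 = 3.464.
F = −kT ln Z = −124.1 × ln(3.464) = −124.1 × 1.242 = -150 meV.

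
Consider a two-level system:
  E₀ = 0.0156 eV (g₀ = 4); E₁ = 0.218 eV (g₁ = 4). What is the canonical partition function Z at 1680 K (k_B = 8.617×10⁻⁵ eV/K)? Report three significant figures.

k_BT = 8.617×10⁻⁵ × 1680 K = 0.14477 eV.
Eᵢ/kT = 0.10776, 1.5058.
Z = Σ gᵢe^(−Eᵢ/kT) = 4·e^(−0.10776) + 4·e^(−1.5058) = 3.5914 + 0.88736 = 4.4788.

Z = 4.48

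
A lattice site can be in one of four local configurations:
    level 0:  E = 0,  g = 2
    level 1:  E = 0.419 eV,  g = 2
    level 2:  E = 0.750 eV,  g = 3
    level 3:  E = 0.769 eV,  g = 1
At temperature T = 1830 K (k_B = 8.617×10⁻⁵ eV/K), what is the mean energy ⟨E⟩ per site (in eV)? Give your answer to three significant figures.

0.0386 eV

k_BT = 8.617×10⁻⁵ × 1830 K = 0.15769 eV.
Eᵢ/kT = 0, 2.6571, 4.7562, 4.8767.
Z = Σ gᵢe^(−Eᵢ/kT) = 2·e^(−0) + 2·e^(−2.6571) + 3·e^(−4.7562) + 1·e^(−4.8767) = 2.0000 + 0.14030 + 0.025795 + 0.0076221 = 2.1737.
⟨E⟩ = Σ Eᵢ gᵢe^(−Eᵢ/kT) / Z = (0·2.0000 + 0.419·0.14030 + 0.750·0.025795 + 0.769·0.0076221) / 2.1737 = 0.0386 eV.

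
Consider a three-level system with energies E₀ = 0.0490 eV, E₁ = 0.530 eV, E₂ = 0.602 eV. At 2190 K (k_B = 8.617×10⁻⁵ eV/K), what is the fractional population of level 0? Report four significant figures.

k_BT = 8.617×10⁻⁵ × 2190 K = 0.188712 eV.
Eᵢ/kT = 0.259655, 2.80851, 3.19005.
Z = Σ e^(−Eᵢ/kT) = e^(−0.259655) + e^(−2.80851) + e^(−3.19005) = 0.771318 + 0.0602948 + 0.0411698 = 0.872783.
P₀ = e^(−E₀/kT) / Z = 0.771318/0.872783 = 0.8837.

0.8837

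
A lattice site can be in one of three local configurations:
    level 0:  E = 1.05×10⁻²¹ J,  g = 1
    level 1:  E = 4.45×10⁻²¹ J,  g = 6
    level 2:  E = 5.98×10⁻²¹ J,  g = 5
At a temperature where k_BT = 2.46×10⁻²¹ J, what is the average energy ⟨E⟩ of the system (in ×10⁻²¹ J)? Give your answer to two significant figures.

3.7 ×10⁻²¹ J

Eᵢ/kT = 0.4268, 1.809, 2.431.
Z = Σ gᵢe^(−Eᵢ/kT) = 1·e^(−0.4268) + 6·e^(−1.809) + 5·e^(−2.431) = 0.6526 + 0.9829 + 0.4397 = 2.075.
⟨E⟩ = Σ Eᵢ gᵢe^(−Eᵢ/kT) / Z = (1.05·0.6526 + 4.45·0.9829 + 5.98·0.4397) / 2.075 = 3.7 ×10⁻²¹ J.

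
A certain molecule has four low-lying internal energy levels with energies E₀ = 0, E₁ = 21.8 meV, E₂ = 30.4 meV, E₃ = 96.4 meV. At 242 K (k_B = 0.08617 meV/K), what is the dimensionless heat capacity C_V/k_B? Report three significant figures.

0.460

k_BT = 0.08617 × 242 K = 20.853 meV.
Eᵢ/kT = 0, 1.0454, 1.4578, 4.6228.
Z = Σ e^(−Eᵢ/kT) = e^(−0) + e^(−1.0454) + e^(−1.4578) + e^(−4.6228) = 1.0000 + 0.35155 + 0.23275 + 0.0098252 = 1.5941.
⟨E⟩ = 9.8404 meV, ⟨E²⟩ = 297.02 meV².
C_V/k_B = (⟨E²⟩ − ⟨E⟩²)/(kT)² = (297.02 − 96.833)/434.85 = 0.460.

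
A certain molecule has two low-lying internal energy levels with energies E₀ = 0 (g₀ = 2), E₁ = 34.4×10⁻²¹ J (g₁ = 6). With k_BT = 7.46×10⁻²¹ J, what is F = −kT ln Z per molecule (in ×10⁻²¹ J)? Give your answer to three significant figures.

Eᵢ/kT = 0, 4.6113.
Z = Σ gᵢe^(−Eᵢ/kT) = 2·e^(−0) + 6·e^(−4.6113) = 2.0000 + 0.059633 = 2.0596.
F = −kT ln Z = −7.46 × ln(2.0596) = −7.46 × 0.72251 = -5.39 ×10⁻²¹ J.

-5.39 ×10⁻²¹ J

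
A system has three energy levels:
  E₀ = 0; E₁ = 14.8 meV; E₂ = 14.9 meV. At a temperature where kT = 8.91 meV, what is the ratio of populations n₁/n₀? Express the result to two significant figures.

n₁/n₀ = exp[−(E₁−E₀)/kT] = exp(−(14.8 meV)/(8.91 meV)) = exp(-1.661) = 0.19.

0.19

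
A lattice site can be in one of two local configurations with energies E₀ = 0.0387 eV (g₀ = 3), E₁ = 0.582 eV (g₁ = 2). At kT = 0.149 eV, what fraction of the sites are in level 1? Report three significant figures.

Eᵢ/kT = 0.25973, 3.9060.
Z = Σ gᵢe^(−Eᵢ/kT) = 3·e^(−0.25973) + 2·e^(−3.9060) = 2.3138 + 0.040242 = 2.3540.
P₁ = g₁ e^(−E₁/kT) / Z = 0.040242/2.3540 = 0.0171.

0.0171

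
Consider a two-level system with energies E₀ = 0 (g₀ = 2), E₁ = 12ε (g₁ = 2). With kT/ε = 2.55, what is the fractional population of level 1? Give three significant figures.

Eᵢ/kT = 0, 4.7059.
Z = Σ gᵢe^(−Eᵢ/kT) = 2·e^(−0) + 2·e^(−4.7059) = 2.0000 + 0.018084 = 2.0181.
P₁ = g₁ e^(−E₁/kT) / Z = 0.018084/2.0181 = 0.00896.

0.00896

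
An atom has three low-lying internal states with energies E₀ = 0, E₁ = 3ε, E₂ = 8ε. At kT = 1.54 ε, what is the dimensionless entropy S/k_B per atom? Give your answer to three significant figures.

Eᵢ/kT = 0, 1.9481, 5.1948.
Z = Σ e^(−Eᵢ/kT) = e^(−0) + e^(−1.9481) + e^(−5.1948) = 1.0000 + 0.14254 + 0.0055453 = 1.1481.
⟨E⟩ = Σ EᵢPᵢ = 0.41110 ε.
S/k_B = ln Z + ⟨E⟩/kT = ln(1.1481) + 0.41110/1.54 = 0.13811 + 0.26695 = 0.405.

0.405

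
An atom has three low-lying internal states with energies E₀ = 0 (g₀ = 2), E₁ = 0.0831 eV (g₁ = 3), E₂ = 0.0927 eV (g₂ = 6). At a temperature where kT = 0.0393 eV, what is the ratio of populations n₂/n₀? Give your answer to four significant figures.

0.2836

n₂/n₀ = (g₂/g₀) exp[−(E₂−E₀)/kT] = (6/2) × exp(−(0.0927 eV)/(0.0393 eV)) = (6/2) × exp(-2.35878) = 0.2836.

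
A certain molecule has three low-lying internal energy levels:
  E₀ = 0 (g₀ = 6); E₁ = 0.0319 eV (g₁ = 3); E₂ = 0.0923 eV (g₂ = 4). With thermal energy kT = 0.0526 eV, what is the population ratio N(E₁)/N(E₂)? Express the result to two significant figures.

2.4

n₁/n₂ = (g₁/g₂) exp[−(E₁−E₂)/kT] = (3/4) × exp(−(-0.0604 eV)/(0.0526 eV)) = (3/4) × exp(1.148) = 2.4.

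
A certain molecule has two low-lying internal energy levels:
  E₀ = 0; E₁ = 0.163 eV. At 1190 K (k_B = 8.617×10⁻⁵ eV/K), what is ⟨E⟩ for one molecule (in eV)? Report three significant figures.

k_BT = 8.617×10⁻⁵ × 1190 K = 0.10254 eV.
Eᵢ/kT = 0, 1.5896.
Z = Σ e^(−Eᵢ/kT) = e^(−0) + e^(−1.5896) = 1.0000 + 0.20401 = 1.2040.
⟨E⟩ = Σ Eᵢ e^(−Eᵢ/kT) / Z = (0·1.0000 + 0.163·0.20401) / 1.2040 = 0.0276 eV.

0.0276 eV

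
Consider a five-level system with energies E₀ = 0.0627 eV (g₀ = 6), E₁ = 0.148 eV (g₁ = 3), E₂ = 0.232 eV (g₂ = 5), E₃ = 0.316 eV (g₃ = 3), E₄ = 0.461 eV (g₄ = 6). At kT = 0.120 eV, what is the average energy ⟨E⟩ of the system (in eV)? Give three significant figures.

Eᵢ/kT = 0.52250, 1.2333, 1.9333, 2.6333, 3.8417.
Z = Σ gᵢe^(−Eᵢ/kT) = 6·e^(−0.52250) + 3·e^(−1.2333) + 5·e^(−1.9333) + 3·e^(−2.6333) + 6·e^(−3.8417) = 3.5582 + 0.87399 + 0.72335 + 0.21552 + 0.12874 = 5.4998.
⟨E⟩ = Σ Eᵢ gᵢe^(−Eᵢ/kT) / Z = (0.0627·3.5582 + 0.148·0.87399 + 0.232·0.72335 + 0.316·0.21552 + 0.461·0.12874) / 5.4998 = 0.118 eV.

0.118 eV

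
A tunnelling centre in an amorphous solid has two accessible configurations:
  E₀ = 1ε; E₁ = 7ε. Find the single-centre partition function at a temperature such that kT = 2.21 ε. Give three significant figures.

Eᵢ/kT = 0.45249, 3.1674.
Z = Σ e^(−Eᵢ/kT) = e^(−0.45249) + e^(−3.1674) = 0.63604 + 0.042113 = 0.67815.

Z = 0.678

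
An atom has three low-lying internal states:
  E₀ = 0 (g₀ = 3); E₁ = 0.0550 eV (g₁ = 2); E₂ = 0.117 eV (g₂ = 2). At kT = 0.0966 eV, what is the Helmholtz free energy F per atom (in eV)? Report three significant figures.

Eᵢ/kT = 0, 0.56936, 1.2112.
Z = Σ gᵢe^(−Eᵢ/kT) = 3·e^(−0) + 2·e^(−0.56936) + 2·e^(−1.2112) = 3.0000 + 1.1318 + 0.59568 = 4.7275.
F = −kT ln Z = −0.0966 × ln(4.7275) = −0.0966 × 1.5534 = -0.150 eV.

-0.150 eV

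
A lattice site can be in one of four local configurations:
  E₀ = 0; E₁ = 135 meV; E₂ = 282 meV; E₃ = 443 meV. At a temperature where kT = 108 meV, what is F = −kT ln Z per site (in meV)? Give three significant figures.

-34.5 meV

Eᵢ/kT = 0, 1.2500, 2.6111, 4.1019.
Z = Σ e^(−Eᵢ/kT) = e^(−0) + e^(−1.2500) + e^(−2.6111) + e^(−4.1019) = 1.0000 + 0.28650 + 0.073454 + 0.016541 = 1.3765.
F = −kT ln Z = −108 × ln(1.3765) = −108 × 0.31954 = -34.5 meV.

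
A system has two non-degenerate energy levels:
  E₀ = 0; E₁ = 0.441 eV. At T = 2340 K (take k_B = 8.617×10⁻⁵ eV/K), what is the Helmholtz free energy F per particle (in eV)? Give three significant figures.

k_BT = 8.617×10⁻⁵ × 2340 K = 0.20164 eV.
Eᵢ/kT = 0, 2.1871.
Z = Σ e^(−Eᵢ/kT) = e^(−0) + e^(−2.1871) = 1.0000 + 0.11224 = 1.1122.
F = −kT ln Z = −0.20164 × ln(1.1122) = −0.20164 × 0.10634 = -0.0214 eV.

-0.0214 eV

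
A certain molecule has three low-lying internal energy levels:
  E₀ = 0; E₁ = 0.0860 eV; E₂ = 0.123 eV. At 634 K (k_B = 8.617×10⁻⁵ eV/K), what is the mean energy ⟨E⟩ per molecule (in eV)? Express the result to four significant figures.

0.02344 eV

k_BT = 8.617×10⁻⁵ × 634 K = 0.0546318 eV.
Eᵢ/kT = 0, 1.57417, 2.25144.
Z = Σ e^(−Eᵢ/kT) = e^(−0) + e^(−1.57417) + e^(−2.25144) = 1.00000 + 0.207179 + 0.105248 = 1.31243.
⟨E⟩ = Σ Eᵢ e^(−Eᵢ/kT) / Z = (0·1.00000 + 0.0860·0.207179 + 0.123·0.105248) / 1.31243 = 0.02344 eV.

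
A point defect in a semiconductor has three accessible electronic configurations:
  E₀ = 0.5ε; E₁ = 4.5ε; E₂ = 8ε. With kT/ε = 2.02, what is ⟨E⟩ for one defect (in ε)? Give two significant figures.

1.1 ε

Eᵢ/kT = 0.2475, 2.228, 3.960.
Z = Σ e^(−Eᵢ/kT) = e^(−0.2475) + e^(−2.228) + e^(−3.960) = 0.7808 + 0.1077 + 0.01906 = 0.9076.
⟨E⟩ = Σ Eᵢ e^(−Eᵢ/kT) / Z = (0.5·0.7808 + 4.5·0.1077 + 8·0.01906) / 0.9076 = 1.1 ε.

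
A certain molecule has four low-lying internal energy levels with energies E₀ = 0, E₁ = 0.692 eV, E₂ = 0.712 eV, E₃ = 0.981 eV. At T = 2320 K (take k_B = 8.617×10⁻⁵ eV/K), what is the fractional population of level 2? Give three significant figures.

k_BT = 8.617×10⁻⁵ × 2320 K = 0.19991 eV.
Eᵢ/kT = 0, 3.4616, 3.5616, 4.9072.
Z = Σ e^(−Eᵢ/kT) = e^(−0) + e^(−3.4616) + e^(−3.5616) + e^(−4.9072) = 1.0000 + 0.031380 + 0.028393 + 0.0073932 = 1.0672.
P₂ = e^(−E₂/kT) / Z = 0.028393/1.0672 = 0.0266.

0.0266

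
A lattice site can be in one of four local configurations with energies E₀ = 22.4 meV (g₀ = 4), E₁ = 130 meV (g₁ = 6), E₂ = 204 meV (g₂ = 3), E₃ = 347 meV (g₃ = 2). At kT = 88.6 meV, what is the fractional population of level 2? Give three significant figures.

0.0621

Eᵢ/kT = 0.25282, 1.4673, 2.3025, 3.9165.
Z = Σ gᵢe^(−Eᵢ/kT) = 4·e^(−0.25282) + 6·e^(−1.4673) + 3·e^(−2.3025) + 2·e^(−3.9165) = 3.1064 + 1.3833 + 0.30003 + 0.039821 = 4.8296.
P₂ = g₂ e^(−E₂/kT) / Z = 0.30003/4.8296 = 0.0621.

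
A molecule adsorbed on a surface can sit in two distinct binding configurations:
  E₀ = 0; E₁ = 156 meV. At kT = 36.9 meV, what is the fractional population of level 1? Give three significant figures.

0.0144

Eᵢ/kT = 0, 4.2276.
Z = Σ e^(−Eᵢ/kT) = e^(−0) + e^(−4.2276) = 1.0000 + 0.014587 = 1.0146.
P₁ = e^(−E₁/kT) / Z = 0.014587/1.0146 = 0.0144.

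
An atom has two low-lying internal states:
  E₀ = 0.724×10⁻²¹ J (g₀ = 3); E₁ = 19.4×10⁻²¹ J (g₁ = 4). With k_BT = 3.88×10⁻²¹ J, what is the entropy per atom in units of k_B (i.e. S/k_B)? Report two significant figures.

1.2

Eᵢ/kT = 0.1866, 5.000.
Z = Σ gᵢe^(−Eᵢ/kT) = 3·e^(−0.1866) + 4·e^(−5.000) = 2.489 + 0.02695 = 2.516.
⟨E⟩ = Σ EᵢPᵢ = 0.9240 ×10⁻²¹ J.
S/k_B = ln Z + ⟨E⟩/kT = ln(2.516) + 0.9240/3.88 = 0.9227 + 0.2381 = 1.2.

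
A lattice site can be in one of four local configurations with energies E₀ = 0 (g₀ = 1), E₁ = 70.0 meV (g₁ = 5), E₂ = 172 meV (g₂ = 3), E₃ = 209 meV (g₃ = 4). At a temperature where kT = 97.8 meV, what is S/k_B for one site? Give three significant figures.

Eᵢ/kT = 0, 0.71575, 1.7587, 2.1370.
Z = Σ gᵢe^(−Eᵢ/kT) = 1·e^(−0) + 5·e^(−0.71575) + 3·e^(−1.7587) + 4·e^(−2.1370) = 1.0000 + 2.4441 + 0.51681 + 0.47203 = 4.4329.
⟨E⟩ = Σ EᵢPᵢ = 80.902 meV.
S/k_B = ln Z + ⟨E⟩/kT = ln(4.4329) + 80.902/97.8 = 1.4891 + 0.82722 = 2.32.

2.32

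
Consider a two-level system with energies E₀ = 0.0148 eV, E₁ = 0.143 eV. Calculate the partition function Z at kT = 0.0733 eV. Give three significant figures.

Eᵢ/kT = 0.20191, 1.9509.
Z = Σ e^(−Eᵢ/kT) = e^(−0.20191) + e^(−1.9509) = 0.81717 + 0.14215 = 0.95932.

Z = 0.959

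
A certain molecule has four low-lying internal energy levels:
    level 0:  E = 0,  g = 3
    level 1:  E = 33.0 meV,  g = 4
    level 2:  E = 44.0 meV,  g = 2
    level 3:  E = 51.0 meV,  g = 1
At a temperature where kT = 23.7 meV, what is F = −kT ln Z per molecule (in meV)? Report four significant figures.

Eᵢ/kT = 0, 1.39241, 1.85654, 2.15190.
Z = Σ gᵢe^(−Eᵢ/kT) = 3·e^(−0) + 4·e^(−1.39241) + 2·e^(−1.85654) + 1·e^(−2.15190) = 3.00000 + 0.993903 + 0.312424 + 0.116263 = 4.42259.
F = −kT ln Z = −23.7 × ln(4.42259) = −23.7 × 1.48673 = -35.24 meV.

-35.24 meV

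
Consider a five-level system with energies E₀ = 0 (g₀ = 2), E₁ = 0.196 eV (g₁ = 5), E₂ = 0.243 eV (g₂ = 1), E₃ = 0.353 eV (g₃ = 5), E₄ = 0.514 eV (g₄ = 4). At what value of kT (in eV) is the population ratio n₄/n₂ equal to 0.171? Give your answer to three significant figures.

0.0860 eV

n₄/n₂ = (g₄/g₂) exp[−(E₄−E₂)/kT] = 0.171.
⇒ (E₄−E₂)/kT = ln((4/1)/0.171) = ln(23.392) = 3.1524.
kT = 0.271 eV / 3.1524 = 0.0860 eV.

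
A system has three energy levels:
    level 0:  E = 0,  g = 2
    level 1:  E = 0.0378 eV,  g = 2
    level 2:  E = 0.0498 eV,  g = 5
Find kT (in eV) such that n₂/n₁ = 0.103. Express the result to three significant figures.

n₂/n₁ = (g₂/g₁) exp[−(E₂−E₁)/kT] = 0.103.
⇒ (E₂−E₁)/kT = ln((5/2)/0.103) = ln(24.272) = 3.1893.
kT = 0.0120 eV / 3.1893 = 0.00376 eV.

0.00376 eV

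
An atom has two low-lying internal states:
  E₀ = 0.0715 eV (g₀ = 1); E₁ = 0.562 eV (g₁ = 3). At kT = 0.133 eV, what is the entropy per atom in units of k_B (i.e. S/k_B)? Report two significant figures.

0.33

Eᵢ/kT = 0.5376, 4.226.
Z = Σ gᵢe^(−Eᵢ/kT) = 1·e^(−0.5376) + 3·e^(−4.226) = 0.5841 + 0.04383 = 0.6279.
⟨E⟩ = Σ EᵢPᵢ = 0.1057 eV.
S/k_B = ln Z + ⟨E⟩/kT = ln(0.6279) + 0.1057/0.133 = -0.4654 + 0.7947 = 0.33.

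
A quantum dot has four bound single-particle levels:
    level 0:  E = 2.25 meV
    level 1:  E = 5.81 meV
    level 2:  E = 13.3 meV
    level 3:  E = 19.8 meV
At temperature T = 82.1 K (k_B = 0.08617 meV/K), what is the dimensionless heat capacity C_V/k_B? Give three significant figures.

0.426

k_BT = 0.08617 × 82.1 K = 7.0746 meV.
Eᵢ/kT = 0.31804, 0.82125, 1.8800, 2.7987.
Z = Σ e^(−Eᵢ/kT) = e^(−0.31804) + e^(−0.82125) + e^(−1.8800) + e^(−2.7987) = 0.72757 + 0.43988 + 0.15259 + 0.060889 = 1.3809.
⟨E⟩ = 5.3789 meV, ⟨E²⟩ = 50.253 meV².
C_V/k_B = (⟨E²⟩ − ⟨E⟩²)/(kT)² = (50.253 − 28.933)/50.050 = 0.426.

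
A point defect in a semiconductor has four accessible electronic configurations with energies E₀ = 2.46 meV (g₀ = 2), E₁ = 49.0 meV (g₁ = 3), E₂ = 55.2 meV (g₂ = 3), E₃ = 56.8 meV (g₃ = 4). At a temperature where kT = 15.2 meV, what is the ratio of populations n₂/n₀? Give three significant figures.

n₂/n₀ = (g₂/g₀) exp[−(E₂−E₀)/kT] = (3/2) × exp(−(52.74 meV)/(15.2 meV)) = (3/2) × exp(-3.4697) = 0.0467.

0.0467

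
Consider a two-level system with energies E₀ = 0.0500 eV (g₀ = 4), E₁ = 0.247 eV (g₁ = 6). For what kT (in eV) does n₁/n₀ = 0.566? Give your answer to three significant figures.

n₁/n₀ = (g₁/g₀) exp[−(E₁−E₀)/kT] = 0.566.
⇒ (E₁−E₀)/kT = ln((6/4)/0.566) = ln(2.6502) = 0.97464.
kT = 0.1970 eV / 0.97464 = 0.202 eV.

0.202 eV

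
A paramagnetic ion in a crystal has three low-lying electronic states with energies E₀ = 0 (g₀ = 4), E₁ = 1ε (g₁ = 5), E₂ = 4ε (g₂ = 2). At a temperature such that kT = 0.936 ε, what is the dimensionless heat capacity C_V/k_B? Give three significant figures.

0.314

Eᵢ/kT = 0, 1.0684, 4.2735.
Z = Σ gᵢe^(−Eᵢ/kT) = 4·e^(−0) + 5·e^(−1.0684) + 2·e^(−4.2735) = 4.0000 + 1.7178 + 0.027866 = 5.7457.
⟨E⟩ = 0.31837 ε, ⟨E²⟩ = 0.37657 ε².
C_V/k_B = (⟨E²⟩ − ⟨E⟩²)/(kT)² = (0.37657 − 0.10136)/0.87610 = 0.314.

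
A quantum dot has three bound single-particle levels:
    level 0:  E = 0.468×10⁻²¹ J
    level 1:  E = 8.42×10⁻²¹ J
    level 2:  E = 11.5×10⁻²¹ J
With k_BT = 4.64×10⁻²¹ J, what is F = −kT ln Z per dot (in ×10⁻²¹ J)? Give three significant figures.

Eᵢ/kT = 0.10086, 1.8147, 2.4784.
Z = Σ e^(−Eᵢ/kT) = e^(−0.10086) + e^(−1.8147) + e^(−2.4784) = 0.90406 + 0.16289 + 0.083877 = 1.1508.
F = −kT ln Z = −4.64 × ln(1.1508) = −4.64 × 0.14046 = -0.652 ×10⁻²¹ J.

-0.652 ×10⁻²¹ J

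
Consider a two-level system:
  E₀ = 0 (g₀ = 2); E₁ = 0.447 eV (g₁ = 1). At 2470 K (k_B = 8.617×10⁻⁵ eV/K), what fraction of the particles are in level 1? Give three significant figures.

0.0577

k_BT = 8.617×10⁻⁵ × 2470 K = 0.21284 eV.
Eᵢ/kT = 0, 2.1002.
Z = Σ gᵢe^(−Eᵢ/kT) = 2·e^(−0) + 1·e^(−2.1002) = 2.0000 + 0.12243 = 2.1224.
P₁ = g₁ e^(−E₁/kT) / Z = 0.12243/2.1224 = 0.0577.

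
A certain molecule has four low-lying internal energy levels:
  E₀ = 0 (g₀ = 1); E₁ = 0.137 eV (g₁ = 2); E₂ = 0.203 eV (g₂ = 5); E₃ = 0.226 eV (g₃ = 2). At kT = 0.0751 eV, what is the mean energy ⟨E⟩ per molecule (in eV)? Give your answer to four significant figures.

0.07658 eV

Eᵢ/kT = 0, 1.82423, 2.70306, 3.00932.
Z = Σ gᵢe^(−Eᵢ/kT) = 1·e^(−0) + 2·e^(−1.82423) + 5·e^(−2.70306) + 2·e^(−3.00932) = 1.00000 + 0.322684 + 0.335001 + 0.0986504 = 1.75634.
⟨E⟩ = Σ Eᵢ gᵢe^(−Eᵢ/kT) / Z = (0·1.00000 + 0.137·0.322684 + 0.203·0.335001 + 0.226·0.0986504) / 1.75634 = 0.07658 eV.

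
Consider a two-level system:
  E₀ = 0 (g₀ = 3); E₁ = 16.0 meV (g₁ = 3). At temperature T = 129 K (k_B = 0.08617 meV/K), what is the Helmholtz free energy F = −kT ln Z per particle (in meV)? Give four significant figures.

k_BT = 0.08617 × 129 K = 11.1159 meV.
Eᵢ/kT = 0, 1.43938.
Z = Σ gᵢe^(−Eᵢ/kT) = 3·e^(−0) + 3·e^(−1.43938) = 3.00000 + 0.711224 = 3.71122.
F = −kT ln Z = −11.1159 × ln(3.71122) = −11.1159 × 1.31136 = -14.58 meV.

-14.58 meV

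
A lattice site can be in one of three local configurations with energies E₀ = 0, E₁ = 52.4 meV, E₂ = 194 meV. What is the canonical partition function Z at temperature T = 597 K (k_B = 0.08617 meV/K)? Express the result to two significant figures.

k_BT = 0.08617 × 597 K = 51.44 meV.
Eᵢ/kT = 0, 1.019, 3.771.
Z = Σ e^(−Eᵢ/kT) = e^(−0) + e^(−1.019) + e^(−3.771) = 1.000 + 0.3610 + 0.02303 = 1.384.

Z = 1.4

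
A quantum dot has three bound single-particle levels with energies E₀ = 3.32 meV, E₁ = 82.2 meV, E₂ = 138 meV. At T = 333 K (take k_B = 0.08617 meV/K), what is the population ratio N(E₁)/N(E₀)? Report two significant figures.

k_BT = 0.08617 × 333 K = 28.69 meV.
n₁/n₀ = exp[−(E₁−E₀)/kT] = exp(−(78.88 meV)/(28.69 meV)) = exp(-2.749) = 0.064.

0.064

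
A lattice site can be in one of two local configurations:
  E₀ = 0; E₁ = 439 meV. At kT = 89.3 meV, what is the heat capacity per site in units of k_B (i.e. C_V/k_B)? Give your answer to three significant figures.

0.175

Eᵢ/kT = 0, 4.9160.
Z = Σ e^(−Eᵢ/kT) = e^(−0) + e^(−4.9160) = 1.0000 + 0.0073284 = 1.0073.
⟨E⟩ = 3.1939 meV, ⟨E²⟩ = 1402.1 meV².
C_V/k_B = (⟨E²⟩ − ⟨E⟩²)/(kT)² = (1402.1 − 10.201)/7974.5 = 0.175.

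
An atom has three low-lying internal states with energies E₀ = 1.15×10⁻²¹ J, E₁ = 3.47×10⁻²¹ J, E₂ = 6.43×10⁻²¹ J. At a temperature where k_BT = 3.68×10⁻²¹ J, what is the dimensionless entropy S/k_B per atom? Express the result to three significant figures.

0.954

Eᵢ/kT = 0.31250, 0.94293, 1.7473.
Z = Σ e^(−Eᵢ/kT) = e^(−0.31250) + e^(−0.94293) + e^(−1.7473) = 0.73162 + 0.38948 + 0.17424 = 1.2953.
⟨E⟩ = Σ EᵢPᵢ = 2.5579 ×10⁻²¹ J.
S/k_B = ln Z + ⟨E⟩/kT = ln(1.2953) + 2.5579/3.68 = 0.25874 + 0.69508 = 0.954.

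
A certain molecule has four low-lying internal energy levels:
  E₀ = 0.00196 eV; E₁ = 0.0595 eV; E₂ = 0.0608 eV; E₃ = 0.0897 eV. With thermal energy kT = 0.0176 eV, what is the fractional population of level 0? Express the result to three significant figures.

0.926

Eᵢ/kT = 0.11136, 3.3807, 3.4545, 5.0966.
Z = Σ e^(−Eᵢ/kT) = e^(−0.11136) + e^(−3.3807) + e^(−3.4545) + e^(−5.0966) = 0.89462 + 0.034024 + 0.031603 + 0.0061175 = 0.96636.
P₀ = e^(−E₀/kT) / Z = 0.89462/0.96636 = 0.926.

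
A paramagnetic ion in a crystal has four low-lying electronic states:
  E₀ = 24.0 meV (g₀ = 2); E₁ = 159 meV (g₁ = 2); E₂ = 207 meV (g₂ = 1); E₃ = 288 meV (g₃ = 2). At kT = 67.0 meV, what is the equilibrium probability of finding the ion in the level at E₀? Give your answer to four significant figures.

0.8436

Eᵢ/kT = 0.358209, 2.37313, 3.08955, 4.29851.
Z = Σ gᵢe^(−Eᵢ/kT) = 2·e^(−0.358209) + 2·e^(−2.37313) + 1·e^(−3.08955) + 2·e^(−4.29851) = 1.39785 + 0.186377 + 0.0455224 + 0.0271776 = 1.65693.
P₀ = g₀ e^(−E₀/kT) / Z = 1.39785/1.65693 = 0.8436.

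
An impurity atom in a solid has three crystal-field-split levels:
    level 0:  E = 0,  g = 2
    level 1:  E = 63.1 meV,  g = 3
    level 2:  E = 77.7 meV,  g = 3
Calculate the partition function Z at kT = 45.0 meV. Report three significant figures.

Eᵢ/kT = 0, 1.4022, 1.7267.
Z = Σ gᵢe^(−Eᵢ/kT) = 2·e^(−0) + 3·e^(−1.4022) + 3·e^(−1.7267) = 2.0000 + 0.73817 + 0.53361 = 3.2718.

Z = 3.27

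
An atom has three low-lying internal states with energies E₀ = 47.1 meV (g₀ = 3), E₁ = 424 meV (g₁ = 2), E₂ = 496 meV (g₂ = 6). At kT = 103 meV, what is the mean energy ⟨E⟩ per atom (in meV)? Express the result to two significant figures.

64 meV

Eᵢ/kT = 0.4573, 4.117, 4.816.
Z = Σ gᵢe^(−Eᵢ/kT) = 3·e^(−0.4573) + 2·e^(−4.117) + 6·e^(−4.816) = 1.899 + 0.03259 + 0.04859 = 1.980.
⟨E⟩ = Σ Eᵢ gᵢe^(−Eᵢ/kT) / Z = (47.1·1.899 + 424·0.03259 + 496·0.04859) / 1.980 = 64 meV.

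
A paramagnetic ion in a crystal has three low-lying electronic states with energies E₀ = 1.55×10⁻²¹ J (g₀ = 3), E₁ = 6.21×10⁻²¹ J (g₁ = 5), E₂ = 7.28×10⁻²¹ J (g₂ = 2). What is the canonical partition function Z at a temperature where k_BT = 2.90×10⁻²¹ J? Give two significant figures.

Z = 2.5

Eᵢ/kT = 0.5345, 2.141, 2.510.
Z = Σ gᵢe^(−Eᵢ/kT) = 3·e^(−0.5345) + 5·e^(−2.141) + 2·e^(−2.510) = 1.758 + 0.5877 + 0.1625 = 2.508.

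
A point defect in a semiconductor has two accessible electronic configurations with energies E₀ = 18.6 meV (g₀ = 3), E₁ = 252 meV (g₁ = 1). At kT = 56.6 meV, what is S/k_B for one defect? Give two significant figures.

1.1

Eᵢ/kT = 0.3286, 4.452.
Z = Σ gᵢe^(−Eᵢ/kT) = 3·e^(−0.3286) + 1·e^(−4.452) = 2.160 + 0.01166 = 2.172.
⟨E⟩ = Σ EᵢPᵢ = 19.85 meV.
S/k_B = ln Z + ⟨E⟩/kT = ln(2.172) + 19.85/56.6 = 0.7756 + 0.3507 = 1.1.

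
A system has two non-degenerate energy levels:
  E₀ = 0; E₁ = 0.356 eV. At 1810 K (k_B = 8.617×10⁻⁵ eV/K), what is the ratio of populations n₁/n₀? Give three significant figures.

k_BT = 8.617×10⁻⁵ × 1810 K = 0.15597 eV.
n₁/n₀ = exp[−(E₁−E₀)/kT] = exp(−(0.356 eV)/(0.15597 eV)) = exp(-2.2825) = 0.102.

0.102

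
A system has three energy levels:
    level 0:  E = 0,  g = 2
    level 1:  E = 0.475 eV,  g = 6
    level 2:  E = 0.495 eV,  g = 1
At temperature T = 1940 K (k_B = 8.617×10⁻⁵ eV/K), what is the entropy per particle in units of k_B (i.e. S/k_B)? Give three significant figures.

k_BT = 8.617×10⁻⁵ × 1940 K = 0.16717 eV.
Eᵢ/kT = 0, 2.8414, 2.9611.
Z = Σ gᵢe^(−Eᵢ/kT) = 2·e^(−0) + 6·e^(−2.8414) + 1·e^(−2.9611) = 2.0000 + 0.35006 + 0.051762 = 2.4018.
⟨E⟩ = Σ EᵢPᵢ = 0.079899 eV.
S/k_B = ln Z + ⟨E⟩/kT = ln(2.4018) + 0.079899/0.16717 = 0.87622 + 0.47795 = 1.35.

1.35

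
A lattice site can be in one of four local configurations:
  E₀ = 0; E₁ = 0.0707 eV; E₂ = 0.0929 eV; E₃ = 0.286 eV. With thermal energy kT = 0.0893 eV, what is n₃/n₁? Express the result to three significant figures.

0.0897

n₃/n₁ = exp[−(E₃−E₁)/kT] = exp(−(0.2153 eV)/(0.0893 eV)) = exp(-2.4110) = 0.0897.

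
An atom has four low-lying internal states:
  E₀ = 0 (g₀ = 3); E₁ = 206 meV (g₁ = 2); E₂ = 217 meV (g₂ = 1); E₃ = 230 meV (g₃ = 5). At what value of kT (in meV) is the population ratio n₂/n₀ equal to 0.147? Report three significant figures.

n₂/n₀ = (g₂/g₀) exp[−(E₂−E₀)/kT] = 0.147.
⇒ (E₂−E₀)/kT = ln((1/3)/0.147) = ln(2.2676) = 0.81872.
kT = 217 meV / 0.81872 = 265 meV.

265 meV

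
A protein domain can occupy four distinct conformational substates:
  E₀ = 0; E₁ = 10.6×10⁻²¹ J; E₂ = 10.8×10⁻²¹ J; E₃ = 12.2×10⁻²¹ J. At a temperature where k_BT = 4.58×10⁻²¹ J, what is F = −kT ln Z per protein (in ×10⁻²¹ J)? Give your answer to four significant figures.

Eᵢ/kT = 0, 2.31441, 2.35808, 2.66376.
Z = Σ e^(−Eᵢ/kT) = e^(−0) + e^(−2.31441) + e^(−2.35808) + e^(−2.66376) = 1.00000 + 0.0988245 + 0.0946017 + 0.0696857 = 1.26311.
F = −kT ln Z = −4.58 × ln(1.26311) = −4.58 × 0.233577 = -1.070 ×10⁻²¹ J.

-1.070 ×10⁻²¹ J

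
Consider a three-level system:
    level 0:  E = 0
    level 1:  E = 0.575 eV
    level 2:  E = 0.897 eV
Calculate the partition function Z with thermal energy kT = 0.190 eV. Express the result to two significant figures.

Eᵢ/kT = 0, 3.026, 4.721.
Z = Σ e^(−Eᵢ/kT) = e^(−0) + e^(−3.026) + e^(−4.721) = 1.000 + 0.04851 + 0.008906 = 1.057.

Z = 1.1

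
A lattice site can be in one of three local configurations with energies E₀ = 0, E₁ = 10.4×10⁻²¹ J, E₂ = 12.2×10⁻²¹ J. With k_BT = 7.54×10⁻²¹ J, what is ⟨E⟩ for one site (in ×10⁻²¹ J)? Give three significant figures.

3.47 ×10⁻²¹ J

Eᵢ/kT = 0, 1.3793, 1.6180.
Z = Σ e^(−Eᵢ/kT) = e^(−0) + e^(−1.3793) + e^(−1.6180) = 1.0000 + 0.25175 + 0.19829 = 1.4500.
⟨E⟩ = Σ Eᵢ e^(−Eᵢ/kT) / Z = (0·1.0000 + 10.4·0.25175 + 12.2·0.19829) / 1.4500 = 3.47 ×10⁻²¹ J.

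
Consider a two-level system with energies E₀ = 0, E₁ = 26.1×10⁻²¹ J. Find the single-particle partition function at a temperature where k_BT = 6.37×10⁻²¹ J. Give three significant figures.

Z = 1.02

Eᵢ/kT = 0, 4.0973.
Z = Σ e^(−Eᵢ/kT) = e^(−0) + e^(−4.0973) = 1.0000 + 0.016617 = 1.0166.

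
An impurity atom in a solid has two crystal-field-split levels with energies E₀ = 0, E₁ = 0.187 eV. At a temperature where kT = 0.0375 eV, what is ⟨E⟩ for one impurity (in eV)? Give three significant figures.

Eᵢ/kT = 0, 4.9867.
Z = Σ e^(−Eᵢ/kT) = e^(−0) + e^(−4.9867) = 1.0000 + 0.0068282 = 1.0068.
⟨E⟩ = Σ Eᵢ e^(−Eᵢ/kT) / Z = (0·1.0000 + 0.187·0.0068282) / 1.0068 = 0.00127 eV.

0.00127 eV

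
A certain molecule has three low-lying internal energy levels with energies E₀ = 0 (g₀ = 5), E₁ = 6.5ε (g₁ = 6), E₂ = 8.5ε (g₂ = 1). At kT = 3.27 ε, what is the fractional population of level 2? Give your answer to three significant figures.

Eᵢ/kT = 0, 1.9878, 2.5994.
Z = Σ gᵢe^(−Eᵢ/kT) = 5·e^(−0) + 6·e^(−1.9878) + 1·e^(−2.5994) = 5.0000 + 0.82198 + 0.074318 = 5.8963.
P₂ = g₂ e^(−E₂/kT) / Z = 0.074318/5.8963 = 0.0126.

0.0126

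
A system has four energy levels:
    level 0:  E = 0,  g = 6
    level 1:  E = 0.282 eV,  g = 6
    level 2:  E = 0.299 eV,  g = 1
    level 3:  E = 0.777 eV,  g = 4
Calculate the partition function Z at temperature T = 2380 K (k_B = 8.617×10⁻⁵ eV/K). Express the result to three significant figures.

k_BT = 8.617×10⁻⁵ × 2380 K = 0.20508 eV.
Eᵢ/kT = 0, 1.3751, 1.4580, 3.7888.
Z = Σ gᵢe^(−Eᵢ/kT) = 6·e^(−0) + 6·e^(−1.3751) + 1·e^(−1.4580) + 4·e^(−3.7888) = 6.0000 + 1.5169 + 0.23270 + 0.090491 = 7.8401.

Z = 7.84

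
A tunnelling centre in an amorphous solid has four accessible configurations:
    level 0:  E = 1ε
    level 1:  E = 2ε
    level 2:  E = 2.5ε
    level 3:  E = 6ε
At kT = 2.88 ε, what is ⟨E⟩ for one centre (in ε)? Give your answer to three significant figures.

Eᵢ/kT = 0.34722, 0.69444, 0.86806, 2.0833.
Z = Σ e^(−Eᵢ/kT) = e^(−0.34722) + e^(−0.69444) + e^(−0.86806) + e^(−2.0833) = 0.70665 + 0.49935 + 0.41977 + 0.12452 = 1.7503.
⟨E⟩ = Σ Eᵢ e^(−Eᵢ/kT) / Z = (1·0.70665 + 2·0.49935 + 2.5·0.41977 + 6·0.12452) / 1.7503 = 2.00 ε.

2.00 ε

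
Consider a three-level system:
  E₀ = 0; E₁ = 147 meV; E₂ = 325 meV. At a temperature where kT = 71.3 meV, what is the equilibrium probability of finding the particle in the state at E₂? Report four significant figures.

0.009212

Eᵢ/kT = 0, 2.06171, 4.55820.
Z = Σ e^(−Eᵢ/kT) = e^(−0) + e^(−2.06171) + e^(−4.55820) = 1.00000 + 0.127236 + 0.0104809 = 1.13772.
P₂ = e^(−E₂/kT) / Z = 0.0104809/1.13772 = 0.009212.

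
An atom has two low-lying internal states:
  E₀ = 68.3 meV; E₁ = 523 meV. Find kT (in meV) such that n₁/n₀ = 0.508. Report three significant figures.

n₁/n₀ = exp[−(E₁−E₀)/kT] = 0.508.
⇒ (E₁−E₀)/kT = ln(1/0.508) = ln(1.9685) = 0.67727.
kT = 454.7 meV / 0.67727 = 671 meV.

671 meV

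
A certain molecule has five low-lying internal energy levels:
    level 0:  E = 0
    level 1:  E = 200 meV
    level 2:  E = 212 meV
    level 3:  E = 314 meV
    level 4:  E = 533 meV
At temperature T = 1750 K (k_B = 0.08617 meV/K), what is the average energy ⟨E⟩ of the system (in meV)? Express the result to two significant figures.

k_BT = 0.08617 × 1750 K = 150.8 meV.
Eᵢ/kT = 0, 1.326, 1.406, 2.082, 3.534.
Z = Σ e^(−Eᵢ/kT) = e^(−0) + e^(−1.326) + e^(−1.406) + e^(−2.082) + e^(−3.534) = 1.000 + 0.2655 + 0.2451 + 0.1247 + 0.02919 = 1.664.
⟨E⟩ = Σ Eᵢ e^(−Eᵢ/kT) / Z = (0·1.000 + 200·0.2655 + 212·0.2451 + 314·0.1247 + 533·0.02919) / 1.664 = 96 meV.

96 meV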